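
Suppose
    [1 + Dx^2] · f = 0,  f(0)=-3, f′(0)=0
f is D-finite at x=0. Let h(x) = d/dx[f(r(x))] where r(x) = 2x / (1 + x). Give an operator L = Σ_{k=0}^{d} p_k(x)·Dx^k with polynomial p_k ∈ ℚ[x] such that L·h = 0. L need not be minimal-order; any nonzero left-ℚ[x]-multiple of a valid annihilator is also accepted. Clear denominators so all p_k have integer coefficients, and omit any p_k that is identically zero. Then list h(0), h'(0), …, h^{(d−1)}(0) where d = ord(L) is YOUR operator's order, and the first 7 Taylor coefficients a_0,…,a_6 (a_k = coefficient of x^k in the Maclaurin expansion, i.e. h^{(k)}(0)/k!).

L = (10 + 12·x + 6·x^2) + (6 + 18·x + 18·x^2 + 6·x^3)·Dx + (1 + 4·x + 6·x^2 + 4·x^3 + x^4)·Dx^2  (order 2).
h: a_k = 0, 12, -36, 64, -80, 308/5, 84/5, …
ICs: h(0) = 0, h′(0) = 12.

f: a_k = -3, 0, 3/2, 0, -1/8, 0, 1/240, …
h₀=f(r): pull back L_f along r ⇒ L₀.
h₀' ⇒ L via d/dx closure of L₀.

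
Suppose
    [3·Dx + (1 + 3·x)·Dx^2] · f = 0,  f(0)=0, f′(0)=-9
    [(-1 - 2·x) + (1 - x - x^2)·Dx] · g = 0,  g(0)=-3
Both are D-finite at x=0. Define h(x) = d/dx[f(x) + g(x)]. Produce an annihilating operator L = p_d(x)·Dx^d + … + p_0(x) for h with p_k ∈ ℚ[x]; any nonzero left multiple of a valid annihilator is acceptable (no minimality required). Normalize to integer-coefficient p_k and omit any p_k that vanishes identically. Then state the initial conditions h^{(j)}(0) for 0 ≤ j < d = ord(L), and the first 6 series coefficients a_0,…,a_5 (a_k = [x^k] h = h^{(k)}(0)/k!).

L = (-126 - 342·x - 468·x^2 - 180·x^3 - 108·x^4) + (-156·x - 576·x^2 - 672·x^3 - 378·x^4 - 180·x^5)·Dx + (7 + 35·x + 29·x^2 - 63·x^3 - 99·x^4 - 93·x^5 - 36·x^6)·Dx^2  (order 2).
h: a_k = -12, 15, -108, 183, -849, 1953, …
ICs: h(0) = -12, h′(0) = 15.

f: a_k = 0, -9, 27/2, -27, 243/4, -729/5, …
g: a_k = -3, -3, -6, -9, -15, -24, …
L₀ := lclm(L_f,L_g); ord L₀ ≤ 2+1.
Differentiate: ansatz ord ≤ ord L₀ ⇒ L.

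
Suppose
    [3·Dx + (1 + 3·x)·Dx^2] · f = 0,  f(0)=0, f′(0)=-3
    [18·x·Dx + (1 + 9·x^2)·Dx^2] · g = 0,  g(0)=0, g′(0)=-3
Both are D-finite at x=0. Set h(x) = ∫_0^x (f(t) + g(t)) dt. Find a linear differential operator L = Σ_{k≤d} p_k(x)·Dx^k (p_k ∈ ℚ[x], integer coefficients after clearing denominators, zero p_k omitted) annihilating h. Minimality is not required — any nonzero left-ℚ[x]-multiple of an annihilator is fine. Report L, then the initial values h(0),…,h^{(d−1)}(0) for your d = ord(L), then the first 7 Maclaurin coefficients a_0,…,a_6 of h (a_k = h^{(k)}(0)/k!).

f: a_k = 0, -3, 9/2, -9, 81/4, -243/5, 243/2, …
g: a_k = 0, -3, 0, 9, 0, -243/5, 0, …
L₀ := lclm(L_f,L_g); ord L₀ ≤ 2+2.
Integrate: L := L₀·Dx.
L = (-18 - 162·x + 486·x^2 + 486·x^3)·Dx^2 + (-12 - 36·x + 972·x^3 + 972·x^4)·Dx^3 + (-1 + 3·x + 18·x^2 + 54·x^3 + 243·x^4 + 243·x^5)·Dx^4  (order 4).
h: a_k = 0, 0, -3, 3/2, 0, 81/20, -81/5, …
ICs: h(0) = 0, h′(0) = 0, h′′(0) = -6, h′′′(0) = 9.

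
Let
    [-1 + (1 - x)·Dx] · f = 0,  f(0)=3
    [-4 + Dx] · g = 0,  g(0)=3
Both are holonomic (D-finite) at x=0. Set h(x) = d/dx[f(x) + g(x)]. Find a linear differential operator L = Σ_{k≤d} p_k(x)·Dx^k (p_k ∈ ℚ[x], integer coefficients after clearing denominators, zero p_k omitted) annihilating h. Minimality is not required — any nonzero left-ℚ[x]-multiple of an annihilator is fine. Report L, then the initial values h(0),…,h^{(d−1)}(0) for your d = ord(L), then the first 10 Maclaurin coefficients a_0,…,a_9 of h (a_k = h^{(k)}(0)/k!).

f: a_k = 3, 3, 3, 3, 3, 3, 3, 3, 3, 3, …
g: a_k = 3, 12, 24, 32, 32, 128/5, 256/15, 1024/105, 512/105, 2048/945, …
h₀=f+g: left-lcm gives L₀, ord ≤ 2.
Differentiate: ansatz ord ≤ ord L₀ ⇒ L.
L = (-4 + 16·x) + (5 - 16·x + 8·x^2)·Dx + (-1 + 3·x - 2·x^2)·Dx^2  (order 2).
h: a_k = 15, 54, 105, 140, 143, 602/5, 1339/15, 6616/105, 4883/105, 36542/945, …
ICs: h(0) = 15, h′(0) = 54.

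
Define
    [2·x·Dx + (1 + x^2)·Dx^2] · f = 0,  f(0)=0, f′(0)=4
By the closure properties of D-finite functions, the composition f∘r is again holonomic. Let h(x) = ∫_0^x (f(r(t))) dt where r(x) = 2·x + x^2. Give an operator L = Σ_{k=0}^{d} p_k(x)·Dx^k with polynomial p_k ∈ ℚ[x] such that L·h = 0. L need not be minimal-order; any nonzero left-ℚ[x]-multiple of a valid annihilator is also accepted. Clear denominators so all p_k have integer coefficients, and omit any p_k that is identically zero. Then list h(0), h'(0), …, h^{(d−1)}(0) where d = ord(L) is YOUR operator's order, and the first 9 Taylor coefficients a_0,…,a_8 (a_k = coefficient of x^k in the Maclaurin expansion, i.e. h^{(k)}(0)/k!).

L = (-1 + 8·x + 16·x^2 + 12·x^3 + 3·x^4)·Dx^2 + (1 + x + 4·x^2 + 8·x^3 + 5·x^4 + x^5)·Dx^3  (order 3).
h: a_k = 0, 0, 4, 4/3, -8/3, -16/5, 44/15, 188/21, -8/7, …
ICs: h(0) = 0, h′(0) = 0, h′′(0) = 8.

f: a_k = 0, 4, 0, -4/3, 0, 4/5, 0, -4/7, 0, …
Substitute x→r, Dx→(1/r')Dx; clear ⇒ L₀.
h=∫h₀ ⇒ L = L₀·Dx.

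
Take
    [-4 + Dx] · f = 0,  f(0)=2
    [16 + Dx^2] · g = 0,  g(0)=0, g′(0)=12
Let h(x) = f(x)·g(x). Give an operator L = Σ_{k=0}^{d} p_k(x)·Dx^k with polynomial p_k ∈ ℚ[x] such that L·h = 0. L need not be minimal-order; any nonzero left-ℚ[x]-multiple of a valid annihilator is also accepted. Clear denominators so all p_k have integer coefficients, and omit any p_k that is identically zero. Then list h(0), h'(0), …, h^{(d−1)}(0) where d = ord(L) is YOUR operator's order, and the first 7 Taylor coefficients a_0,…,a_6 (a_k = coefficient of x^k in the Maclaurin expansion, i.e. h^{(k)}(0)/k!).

L = 32 - 8·Dx + Dx^2  (order 2).
h: a_k = 0, 24, 96, 128, 0, -1024/5, -4096/15, …
ICs: h(0) = 0, h′(0) = 24.

f: a_k = 2, 8, 16, 64/3, 64/3, 256/15, 512/45, …
g: a_k = 0, 12, 0, -32, 0, 128/5, 0, …
h₀=f·g: eliminate ⇒ L₀, order ≤ 1·2.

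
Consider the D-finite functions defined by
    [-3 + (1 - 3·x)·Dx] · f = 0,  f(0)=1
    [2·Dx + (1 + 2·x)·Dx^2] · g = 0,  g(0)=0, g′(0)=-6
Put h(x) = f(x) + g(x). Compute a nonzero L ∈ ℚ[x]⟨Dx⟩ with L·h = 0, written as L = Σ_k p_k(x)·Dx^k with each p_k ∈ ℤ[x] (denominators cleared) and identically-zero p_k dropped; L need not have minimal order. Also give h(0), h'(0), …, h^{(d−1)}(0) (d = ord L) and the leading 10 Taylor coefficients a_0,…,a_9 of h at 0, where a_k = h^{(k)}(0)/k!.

L = (78 + 36·x)·Dx + (23 + 132·x + 72·x^2)·Dx^2 + (-4 + x + 27·x^2 + 18·x^3)·Dx^3  (order 3).
h: a_k = 1, -3, 15, 19, 93, 1119/5, 761, 14925/7, 6657, 58537/3, …
ICs: h(0) = 1, h′(0) = -3, h′′(0) = 30.

f: a_k = 1, 3, 9, 27, 81, 243, 729, 2187, 6561, 19683, …
g: a_k = 0, -6, 6, -8, 12, -96/5, 32, -384/7, 96, -512/3, …
h₀=f+g: left-lcm gives L₀, ord ≤ 3.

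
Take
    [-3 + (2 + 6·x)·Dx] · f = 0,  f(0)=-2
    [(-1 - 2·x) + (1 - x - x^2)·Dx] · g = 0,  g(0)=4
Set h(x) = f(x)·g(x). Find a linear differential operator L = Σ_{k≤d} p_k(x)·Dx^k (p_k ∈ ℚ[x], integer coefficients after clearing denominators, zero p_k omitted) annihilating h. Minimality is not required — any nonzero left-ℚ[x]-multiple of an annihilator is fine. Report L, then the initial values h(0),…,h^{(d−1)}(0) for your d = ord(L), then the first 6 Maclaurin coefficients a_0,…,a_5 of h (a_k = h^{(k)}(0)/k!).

L = (5 + 7·x + 9·x^2) + (-2 - 4·x + 8·x^2 + 6·x^3)·Dx  (order 1).
h: a_k = -8, -20, -19, -105/2, -739/16, -4859/32, …
ICs: h(0) = -8.

f: a_k = -2, -3, 9/4, -27/8, 405/64, -1701/128, …
g: a_k = 4, 4, 8, 12, 20, 32, …
h₀=f·g: eliminate ⇒ L₀, order ≤ 1·1.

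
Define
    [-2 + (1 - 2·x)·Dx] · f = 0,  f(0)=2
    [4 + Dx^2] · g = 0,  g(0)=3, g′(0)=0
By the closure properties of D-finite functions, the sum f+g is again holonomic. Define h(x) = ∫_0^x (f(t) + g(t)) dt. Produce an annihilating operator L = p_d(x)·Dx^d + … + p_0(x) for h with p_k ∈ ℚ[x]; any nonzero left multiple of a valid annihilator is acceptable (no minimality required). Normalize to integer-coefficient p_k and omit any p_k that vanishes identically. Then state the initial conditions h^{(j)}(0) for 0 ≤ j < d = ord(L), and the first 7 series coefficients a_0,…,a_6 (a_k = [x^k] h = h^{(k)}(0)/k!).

f: a_k = 2, 4, 8, 16, 32, 64, 128, …
g: a_k = 3, 0, -6, 0, 2, 0, -4/15, …
Sum ⇒ L₀ = lclm(L_f,L_g) in ℚ(x)⟨Dx⟩.
Integrate: L := L₀·Dx.
L = (56 - 32·x + 32·x^2)·Dx + (-12 + 40·x - 48·x^2 + 32·x^3)·Dx^2 + (14 - 8·x + 8·x^2)·Dx^3 + (-3 + 10·x - 12·x^2 + 8·x^3)·Dx^4  (order 4).
h: a_k = 0, 5, 2, 2/3, 4, 34/5, 32/3, …
ICs: h(0) = 0, h′(0) = 5, h′′(0) = 4, h′′′(0) = 4.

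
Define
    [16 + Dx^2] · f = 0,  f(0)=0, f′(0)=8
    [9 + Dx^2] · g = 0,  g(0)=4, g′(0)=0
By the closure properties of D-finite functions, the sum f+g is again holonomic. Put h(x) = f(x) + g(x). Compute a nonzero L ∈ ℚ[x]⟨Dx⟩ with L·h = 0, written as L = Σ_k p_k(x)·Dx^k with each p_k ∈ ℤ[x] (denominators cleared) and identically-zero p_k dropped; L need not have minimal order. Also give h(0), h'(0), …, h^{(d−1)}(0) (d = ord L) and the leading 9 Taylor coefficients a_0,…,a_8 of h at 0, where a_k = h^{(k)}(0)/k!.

f: a_k = 0, 8, 0, -64/3, 0, 256/15, 0, -2048/315, 0, …
g: a_k = 4, 0, -18, 0, 27/2, 0, -81/20, 0, 729/1120, …
h₀=f+g: left-lcm gives L₀, ord ≤ 4.
L = 144 + 25·Dx^2 + Dx^4  (order 4).
h: a_k = 4, 8, -18, -64/3, 27/2, 256/15, -81/20, -2048/315, 729/1120, …
ICs: h(0) = 4, h′(0) = 8, h′′(0) = -36, h′′′(0) = -128.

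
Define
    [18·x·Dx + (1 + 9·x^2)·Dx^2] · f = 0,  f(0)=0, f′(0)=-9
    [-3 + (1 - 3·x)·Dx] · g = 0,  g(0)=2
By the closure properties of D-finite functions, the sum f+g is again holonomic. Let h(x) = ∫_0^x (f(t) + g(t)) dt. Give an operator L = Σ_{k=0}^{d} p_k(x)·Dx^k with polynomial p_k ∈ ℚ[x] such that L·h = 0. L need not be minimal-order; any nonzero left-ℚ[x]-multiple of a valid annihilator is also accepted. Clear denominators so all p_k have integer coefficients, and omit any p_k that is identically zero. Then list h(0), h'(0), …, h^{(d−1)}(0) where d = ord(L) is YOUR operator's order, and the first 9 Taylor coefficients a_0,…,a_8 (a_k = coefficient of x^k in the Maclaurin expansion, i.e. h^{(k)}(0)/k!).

L = (18 - 216·x - 486·x^2)·Dx^2 + (-12 + 18·x - 108·x^2 - 486·x^3)·Dx^3 + (1 - 81·x^4)·Dx^4  (order 4).
h: a_k = 0, 2, -3/2, 6, 81/4, 162/5, 567/10, 1458/7, 37179/56, …
ICs: h(0) = 0, h′(0) = 2, h′′(0) = -3, h′′′(0) = 36.

f: a_k = 0, -9, 0, 27, 0, -729/5, 0, 6561/7, 0, …
g: a_k = 2, 6, 18, 54, 162, 486, 1458, 4374, 13122, …
h₀=f+g: left-lcm gives L₀, ord ≤ 3.
∫: right-multiply L₀ by Dx.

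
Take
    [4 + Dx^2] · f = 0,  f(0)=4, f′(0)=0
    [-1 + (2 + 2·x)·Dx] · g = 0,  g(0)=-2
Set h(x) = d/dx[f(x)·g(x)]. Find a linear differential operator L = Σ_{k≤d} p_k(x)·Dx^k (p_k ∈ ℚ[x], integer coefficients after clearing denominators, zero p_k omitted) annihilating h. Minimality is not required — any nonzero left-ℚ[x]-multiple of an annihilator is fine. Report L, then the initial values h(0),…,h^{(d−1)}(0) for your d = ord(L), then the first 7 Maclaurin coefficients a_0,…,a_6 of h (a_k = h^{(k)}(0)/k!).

f: a_k = 4, 0, -8, 0, 8/3, 0, -16/45, …
g: a_k = -2, -1, 1/4, -1/8, 5/64, -7/128, 21/512, …
h₀=f·g: eliminate ⇒ L₀, order ≤ 2·1.
Differentiate: ansatz ord ≤ ord L₀ ⇒ L.
L = (413 + 1344·x + 1696·x^2 + 1024·x^3 + 256·x^4) + (-52 - 180·x - 192·x^2 - 64·x^3)·Dx + (76 + 280·x + 396·x^2 + 256·x^3 + 64·x^4)·Dx^2  (order 2).
h: a_k = -4, 34, 45/2, -337/12, -905/96, 5281/960, 26677/11520, …
ICs: h(0) = -4, h′(0) = 34.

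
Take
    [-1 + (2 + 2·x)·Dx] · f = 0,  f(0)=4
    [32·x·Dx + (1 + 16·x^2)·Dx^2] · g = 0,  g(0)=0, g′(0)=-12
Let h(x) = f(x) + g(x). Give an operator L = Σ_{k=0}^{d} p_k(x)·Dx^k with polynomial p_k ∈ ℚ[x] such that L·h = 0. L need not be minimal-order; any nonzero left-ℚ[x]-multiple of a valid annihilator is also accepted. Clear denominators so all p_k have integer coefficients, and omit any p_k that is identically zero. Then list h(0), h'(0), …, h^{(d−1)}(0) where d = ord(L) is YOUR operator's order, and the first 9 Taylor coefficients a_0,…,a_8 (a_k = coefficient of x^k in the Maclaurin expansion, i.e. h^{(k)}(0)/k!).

f: a_k = 4, 2, -1/2, 1/4, -5/32, 7/64, -21/256, 33/512, -429/8192, …
g: a_k = 0, -12, 0, 64, 0, -3072/5, 0, 49152/7, 0, …
Sum ⇒ L₀ = lclm(L_f,L_g) in ℚ(x)⟨Dx⟩.
L = (-64 - 160·x + 3072·x^2 + 1536·x^3)·Dx + (-131 - 256·x + 5920·x^2 + 12288·x^3 + 5376·x^4)·Dx^2 + (-2 + 126·x + 192·x^2 + 2112·x^3 + 3584·x^4 + 1536·x^5)·Dx^3  (order 3).
h: a_k = 4, -10, -1/2, 257/4, -5/32, -196573/320, -21/256, 25166055/3584, -429/8192, …
ICs: h(0) = 4, h′(0) = -10, h′′(0) = -1.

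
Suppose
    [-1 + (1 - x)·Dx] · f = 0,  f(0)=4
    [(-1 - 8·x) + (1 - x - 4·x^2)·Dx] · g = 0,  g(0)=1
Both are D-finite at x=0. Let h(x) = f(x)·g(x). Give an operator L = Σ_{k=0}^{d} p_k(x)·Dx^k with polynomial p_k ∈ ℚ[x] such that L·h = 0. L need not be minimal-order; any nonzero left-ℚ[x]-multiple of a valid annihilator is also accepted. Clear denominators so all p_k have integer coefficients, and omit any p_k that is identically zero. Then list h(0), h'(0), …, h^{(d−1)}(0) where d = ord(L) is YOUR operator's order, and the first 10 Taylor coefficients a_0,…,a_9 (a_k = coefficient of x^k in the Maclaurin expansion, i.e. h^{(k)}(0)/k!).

f: a_k = 4, 4, 4, 4, 4, 4, 4, 4, 4, 4, …
g: a_k = 1, 1, 5, 9, 29, 65, 181, 441, 1165, 2929, …
Sym-product of L_f,L_g gives L₀ (≤ ord 1).
L = (-2 - 6·x + 12·x^2) + (1 - 2·x - 3·x^2 + 4·x^3)·Dx  (order 1).
h: a_k = 4, 8, 28, 64, 180, 440, 1164, 2928, 7588, 19304, …
ICs: h(0) = 4.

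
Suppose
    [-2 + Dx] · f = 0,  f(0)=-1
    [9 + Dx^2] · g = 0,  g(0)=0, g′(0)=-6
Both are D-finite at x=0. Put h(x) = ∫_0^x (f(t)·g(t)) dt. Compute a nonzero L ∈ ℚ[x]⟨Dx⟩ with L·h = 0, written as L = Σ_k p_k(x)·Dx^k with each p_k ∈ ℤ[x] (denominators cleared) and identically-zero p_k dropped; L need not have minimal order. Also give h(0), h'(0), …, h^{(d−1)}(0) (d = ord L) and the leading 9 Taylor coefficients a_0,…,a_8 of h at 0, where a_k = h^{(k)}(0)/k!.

L = 13·Dx - 4·Dx^2 + Dx^3  (order 3).
h: a_k = 0, 0, 3, 4, 3/4, -2, -199/120, -23/70, 1483/6720, …
ICs: h(0) = 0, h′(0) = 0, h′′(0) = 6.

f: a_k = -1, -2, -2, -4/3, -2/3, -4/15, -4/45, -8/315, -2/315, …
g: a_k = 0, -6, 0, 9, 0, -81/20, 0, 243/280, 0, …
h₀=f·g: eliminate ⇒ L₀, order ≤ 1·2.
h=∫₀ˣh₀: take L = L₀·Dx.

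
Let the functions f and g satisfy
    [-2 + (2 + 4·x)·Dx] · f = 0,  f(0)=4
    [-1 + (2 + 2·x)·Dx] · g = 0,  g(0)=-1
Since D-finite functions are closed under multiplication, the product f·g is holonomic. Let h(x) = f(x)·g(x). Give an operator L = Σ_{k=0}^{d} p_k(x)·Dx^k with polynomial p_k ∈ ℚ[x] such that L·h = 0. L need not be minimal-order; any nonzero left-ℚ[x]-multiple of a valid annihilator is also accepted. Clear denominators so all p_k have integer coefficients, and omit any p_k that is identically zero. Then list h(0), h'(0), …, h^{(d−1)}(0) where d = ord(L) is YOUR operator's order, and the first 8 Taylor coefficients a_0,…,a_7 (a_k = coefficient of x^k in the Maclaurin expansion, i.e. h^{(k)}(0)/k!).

f: a_k = 4, 4, -2, 2, -5/2, 7/2, -21/4, 33/4, …
g: a_k = -1, -1/2, 1/8, -1/16, 5/128, -7/256, 21/1024, -33/2048, …
Product ⇒ symmetric product L₀, ord ≤ 1.
L = (-3 - 4·x) + (2 + 6·x + 4·x^2)·Dx  (order 1).
h: a_k = -4, -6, 1/2, -3/4, 37/32, -117/64, 757/256, -2499/512, …
ICs: h(0) = -4.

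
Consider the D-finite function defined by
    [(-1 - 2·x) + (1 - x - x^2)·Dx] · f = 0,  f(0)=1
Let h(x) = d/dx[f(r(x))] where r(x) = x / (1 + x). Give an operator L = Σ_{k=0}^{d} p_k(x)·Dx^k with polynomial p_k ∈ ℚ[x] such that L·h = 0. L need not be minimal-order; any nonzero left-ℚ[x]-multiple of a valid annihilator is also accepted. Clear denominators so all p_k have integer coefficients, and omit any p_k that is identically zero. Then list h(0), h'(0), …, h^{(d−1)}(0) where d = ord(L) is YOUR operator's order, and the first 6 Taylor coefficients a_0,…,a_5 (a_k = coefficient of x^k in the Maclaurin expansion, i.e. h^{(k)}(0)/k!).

L = (2 + 6·x + 12·x^2 + 6·x^3) + (-1 - 5·x - 6·x^2 + x^3 + 3·x^4)·Dx  (order 1).
h: a_k = 1, 2, 0, 4, -5, 12, …
ICs: h(0) = 1.

f: a_k = 1, 1, 2, 3, 5, 8, …
Substitute x→r, Dx→(1/r')Dx; clear ⇒ L₀.
Derive L from L₀ (diff closure).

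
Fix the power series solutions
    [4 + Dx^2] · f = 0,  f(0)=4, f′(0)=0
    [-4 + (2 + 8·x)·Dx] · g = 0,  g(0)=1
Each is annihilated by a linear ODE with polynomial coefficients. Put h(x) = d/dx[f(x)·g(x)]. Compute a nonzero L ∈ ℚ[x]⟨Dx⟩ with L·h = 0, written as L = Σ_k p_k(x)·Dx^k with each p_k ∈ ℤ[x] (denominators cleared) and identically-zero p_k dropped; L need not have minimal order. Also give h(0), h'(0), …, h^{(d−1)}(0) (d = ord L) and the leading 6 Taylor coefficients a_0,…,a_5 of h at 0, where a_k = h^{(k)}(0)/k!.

L = (8 + 96·x + 256·x^2 + 256·x^3 + 256·x^4) + (2 - 48·x^2 - 64·x^3)·Dx + (1 + 10·x + 36·x^2 + 64·x^3 + 64·x^4)·Dx^2  (order 2).
h: a_k = 8, -32, 0, -256/3, 1280/3, -23552/15, …
ICs: h(0) = 8, h′(0) = -32.

f: a_k = 4, 0, -8, 0, 8/3, 0, …
g: a_k = 1, 2, -2, 4, -10, 28, …
Product ⇒ symmetric product L₀, ord ≤ 2.
h₀' ⇒ L via d/dx closure of L₀.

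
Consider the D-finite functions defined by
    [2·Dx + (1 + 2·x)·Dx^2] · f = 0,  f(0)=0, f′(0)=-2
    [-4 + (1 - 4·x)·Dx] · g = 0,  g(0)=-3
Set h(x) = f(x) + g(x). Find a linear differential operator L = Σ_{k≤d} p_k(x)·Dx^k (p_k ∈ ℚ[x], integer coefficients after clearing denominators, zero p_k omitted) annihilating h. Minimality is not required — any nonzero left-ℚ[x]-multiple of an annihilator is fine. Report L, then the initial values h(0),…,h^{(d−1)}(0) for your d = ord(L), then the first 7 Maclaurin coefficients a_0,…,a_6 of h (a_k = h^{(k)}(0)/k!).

L = (-128 - 64·x)·Dx + (-44 - 224·x - 128·x^2)·Dx^2 + (5 - 6·x - 48·x^2 - 32·x^3)·Dx^3  (order 3).
h: a_k = -3, -14, -46, -584/3, -764, -15392/5, -36832/3, …
ICs: h(0) = -3, h′(0) = -14, h′′(0) = -92.

f: a_k = 0, -2, 2, -8/3, 4, -32/5, 32/3, …
g: a_k = -3, -12, -48, -192, -768, -3072, -12288, …
Sum ⇒ L₀ = lclm(L_f,L_g) in ℚ(x)⟨Dx⟩.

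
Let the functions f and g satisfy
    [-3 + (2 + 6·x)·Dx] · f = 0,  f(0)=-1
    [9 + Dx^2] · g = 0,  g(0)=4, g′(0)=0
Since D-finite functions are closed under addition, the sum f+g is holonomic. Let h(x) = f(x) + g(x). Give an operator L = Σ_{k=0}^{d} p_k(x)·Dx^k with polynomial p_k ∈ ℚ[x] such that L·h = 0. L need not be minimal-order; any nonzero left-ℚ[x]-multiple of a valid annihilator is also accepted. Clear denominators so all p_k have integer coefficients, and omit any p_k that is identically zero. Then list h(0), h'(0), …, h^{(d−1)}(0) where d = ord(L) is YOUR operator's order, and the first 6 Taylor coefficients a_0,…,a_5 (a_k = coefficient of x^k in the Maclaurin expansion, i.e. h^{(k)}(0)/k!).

L = (-63 - 216·x - 324·x^2) + (18 + 198·x + 648·x^2 + 648·x^3)·Dx + (-7 - 24·x - 36·x^2)·Dx^2 + (2 + 22·x + 72·x^2 + 72·x^3)·Dx^3  (order 3).
h: a_k = 3, -3/2, -135/8, -27/16, 2133/128, -1701/256, …
ICs: h(0) = 3, h′(0) = -3/2, h′′(0) = -135/4.

f: a_k = -1, -3/2, 9/8, -27/16, 405/128, -1701/256, …
g: a_k = 4, 0, -18, 0, 27/2, 0, …
f+g: L₀ = lclm(L_f,L_g), ord ≤ 1+2.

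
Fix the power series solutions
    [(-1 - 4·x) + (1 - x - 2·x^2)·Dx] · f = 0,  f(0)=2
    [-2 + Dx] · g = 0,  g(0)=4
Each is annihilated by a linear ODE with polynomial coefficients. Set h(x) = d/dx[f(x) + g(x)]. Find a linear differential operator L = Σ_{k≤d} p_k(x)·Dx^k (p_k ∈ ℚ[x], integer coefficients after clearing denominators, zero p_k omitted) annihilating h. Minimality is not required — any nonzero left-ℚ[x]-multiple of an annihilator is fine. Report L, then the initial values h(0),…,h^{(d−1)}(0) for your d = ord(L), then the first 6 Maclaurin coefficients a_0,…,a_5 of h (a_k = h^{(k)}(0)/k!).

L = (18 + 132·x + 144·x^2 + 288·x^3 + 96·x^4) + (-13 - 68·x - 94·x^2 - 112·x^3 + 40·x^4 + 32·x^5)·Dx + (2 + x + 11·x^2 - 16·x^3 - 44·x^4 - 16·x^5)·Dx^2  (order 2).
h: a_k = 10, 28, 46, 296/3, 646/3, 7772/15, …
ICs: h(0) = 10, h′(0) = 28.

f: a_k = 2, 2, 6, 10, 22, 42, …
g: a_k = 4, 8, 8, 16/3, 8/3, 16/15, …
Weyl lclm of L_f,L_g ⇒ L₀ (ord ≤ 2).
h=h₀': d/dx-closure on L₀ ⇒ L.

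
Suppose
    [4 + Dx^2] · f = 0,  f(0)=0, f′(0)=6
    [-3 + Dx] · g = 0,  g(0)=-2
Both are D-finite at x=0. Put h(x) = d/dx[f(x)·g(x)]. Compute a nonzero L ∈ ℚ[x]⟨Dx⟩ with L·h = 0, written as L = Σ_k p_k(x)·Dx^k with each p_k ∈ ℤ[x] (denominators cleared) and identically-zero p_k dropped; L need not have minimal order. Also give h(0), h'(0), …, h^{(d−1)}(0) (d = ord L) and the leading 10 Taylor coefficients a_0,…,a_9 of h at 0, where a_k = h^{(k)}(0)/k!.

f: a_k = 0, 6, 0, -4, 0, 4/5, 0, -8/105, 0, 4/945, …
g: a_k = -2, -6, -9, -9, -27/4, -81/20, -81/40, -243/280, -729/2240, -243/2240, …
L₀ := L_f ⊗_s L_g (sym. prod.), ord ≤ 2.
h=h₀': d/dx-closure on L₀ ⇒ L.
L = 13 - 6·Dx + Dx^2  (order 2).
h: a_k = -12, -72, -138, -120, -61/2, 207/5, 3277/60, 34, 43079/3360, 12139/5040, …
ICs: h(0) = -12, h′(0) = -72.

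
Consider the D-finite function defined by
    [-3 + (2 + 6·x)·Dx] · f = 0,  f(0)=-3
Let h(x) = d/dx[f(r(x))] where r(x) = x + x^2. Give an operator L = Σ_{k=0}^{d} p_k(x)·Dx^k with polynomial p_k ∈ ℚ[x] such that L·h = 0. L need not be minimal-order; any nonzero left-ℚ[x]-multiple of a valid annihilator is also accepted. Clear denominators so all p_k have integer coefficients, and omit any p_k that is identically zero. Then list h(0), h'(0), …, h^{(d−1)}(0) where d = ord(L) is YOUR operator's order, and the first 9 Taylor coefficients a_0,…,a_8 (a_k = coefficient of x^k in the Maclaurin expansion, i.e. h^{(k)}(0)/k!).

f: a_k = -3, -9/2, 27/8, -81/16, 1215/128, -5103/256, 45927/1024, -216513/2048, 8444007/32768, …
f∘r: x↦r, Dx↦Dx/r' in L_f ⇒ L₀.
h=h₀': d/dx-closure on L₀ ⇒ L.
L = 1 + (-2 - 10·x - 18·x^2 - 12·x^3)·Dx  (order 1).
h: a_k = -9/2, -9/4, 81/16, -297/32, 3645/256, -8991/512, 28917/2048, 18711/4096, -3221451/65536, …
ICs: h(0) = -9/2.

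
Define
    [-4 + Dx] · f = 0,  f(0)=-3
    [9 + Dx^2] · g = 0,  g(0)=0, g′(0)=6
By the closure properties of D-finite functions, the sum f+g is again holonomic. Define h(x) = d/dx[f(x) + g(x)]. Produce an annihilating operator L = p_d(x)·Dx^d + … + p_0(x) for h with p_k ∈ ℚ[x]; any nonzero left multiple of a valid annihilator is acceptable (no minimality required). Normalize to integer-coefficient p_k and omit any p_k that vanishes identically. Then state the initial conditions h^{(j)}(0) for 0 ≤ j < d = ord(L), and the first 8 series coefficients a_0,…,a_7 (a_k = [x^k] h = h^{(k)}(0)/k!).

L = 36 - 9·Dx + 4·Dx^2 - Dx^3  (order 3).
h: a_k = -6, -48, -123, -128, -431/4, -512/5, -8921/120, -4096/105, …
ICs: h(0) = -6, h′(0) = -48, h′′(0) = -246.

f: a_k = -3, -12, -24, -32, -32, -128/5, -256/15, -1024/105, …
g: a_k = 0, 6, 0, -9, 0, 81/20, 0, -243/280, …
Sum ⇒ L₀ = lclm(L_f,L_g) in ℚ(x)⟨Dx⟩.
Derive L from L₀ (diff closure).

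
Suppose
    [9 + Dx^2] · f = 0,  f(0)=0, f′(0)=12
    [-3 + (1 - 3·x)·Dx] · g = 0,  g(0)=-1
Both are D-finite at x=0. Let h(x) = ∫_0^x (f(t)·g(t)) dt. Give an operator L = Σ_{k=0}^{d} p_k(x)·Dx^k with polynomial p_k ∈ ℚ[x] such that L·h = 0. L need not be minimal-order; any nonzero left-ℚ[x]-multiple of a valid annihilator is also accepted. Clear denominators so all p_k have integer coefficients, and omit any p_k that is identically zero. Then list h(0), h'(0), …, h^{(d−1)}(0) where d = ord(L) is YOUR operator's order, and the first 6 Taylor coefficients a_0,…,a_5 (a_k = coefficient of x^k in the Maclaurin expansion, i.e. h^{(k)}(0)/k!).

f: a_k = 0, 12, 0, -18, 0, 81/10, …
g: a_k = -1, -3, -9, -27, -81, -243, …
Sym-product of L_f,L_g gives L₀ (≤ ord 2).
h=∫h₀ ⇒ L = L₀·Dx.
L = (-9 + 27·x)·Dx + 6·Dx^2 + (-1 + 3·x)·Dx^3  (order 3).
h: a_k = 0, 0, -6, -12, -45/2, -54, …
ICs: h(0) = 0, h′(0) = 0, h′′(0) = -12.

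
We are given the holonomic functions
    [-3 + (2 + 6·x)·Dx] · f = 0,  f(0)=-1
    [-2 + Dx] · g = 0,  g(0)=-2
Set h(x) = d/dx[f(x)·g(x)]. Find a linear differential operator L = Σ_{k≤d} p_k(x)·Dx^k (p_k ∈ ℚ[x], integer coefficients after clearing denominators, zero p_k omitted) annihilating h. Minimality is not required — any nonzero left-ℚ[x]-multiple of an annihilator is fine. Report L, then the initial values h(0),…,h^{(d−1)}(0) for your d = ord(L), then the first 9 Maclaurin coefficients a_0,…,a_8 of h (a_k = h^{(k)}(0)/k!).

f: a_k = -1, -3/2, 9/8, -27/16, 405/128, -1701/256, 15309/1024, -72171/2048, 2814669/32768, …
g: a_k = -2, -4, -4, -8/3, -4/3, -8/15, -8/45, -16/315, -4/315, …
Sym-product of L_f,L_g gives L₀ (≤ ord 1).
h=h₀': d/dx-closure on L₀ ⇒ L.
L = (31 + 168·x + 144·x^2) + (-14 - 66·x - 72·x^2)·Dx  (order 1).
h: a_k = 7, 31/2, 181/8, 241/48, 13279/384, -276497/3840, 9930589/46080, -56288873/92160, 18061579639/10321920, …
ICs: h(0) = 7.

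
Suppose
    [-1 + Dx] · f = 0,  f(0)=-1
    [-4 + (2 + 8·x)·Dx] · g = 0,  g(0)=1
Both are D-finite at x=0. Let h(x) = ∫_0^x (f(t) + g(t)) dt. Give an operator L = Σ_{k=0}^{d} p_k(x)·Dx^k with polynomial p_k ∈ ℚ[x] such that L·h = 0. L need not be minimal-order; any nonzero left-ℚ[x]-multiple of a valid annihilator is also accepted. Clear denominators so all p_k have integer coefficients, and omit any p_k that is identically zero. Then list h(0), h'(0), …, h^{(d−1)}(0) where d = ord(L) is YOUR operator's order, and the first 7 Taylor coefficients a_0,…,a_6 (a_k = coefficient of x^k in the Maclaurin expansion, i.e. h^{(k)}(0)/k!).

L = (6 + 8·x)·Dx + (-5 - 8·x - 16·x^2)·Dx^2 + (-1 + 16·x^2)·Dx^3  (order 3).
h: a_k = 0, 0, 1/2, -5/6, 23/24, -241/120, 3359/720, …
ICs: h(0) = 0, h′(0) = 0, h′′(0) = 1.

f: a_k = -1, -1, -1/2, -1/6, -1/24, -1/120, -1/720, …
g: a_k = 1, 2, -2, 4, -10, 28, -84, …
Sum ⇒ L₀ = lclm(L_f,L_g) in ℚ(x)⟨Dx⟩.
h=∫₀ˣh₀: take L = L₀·Dx.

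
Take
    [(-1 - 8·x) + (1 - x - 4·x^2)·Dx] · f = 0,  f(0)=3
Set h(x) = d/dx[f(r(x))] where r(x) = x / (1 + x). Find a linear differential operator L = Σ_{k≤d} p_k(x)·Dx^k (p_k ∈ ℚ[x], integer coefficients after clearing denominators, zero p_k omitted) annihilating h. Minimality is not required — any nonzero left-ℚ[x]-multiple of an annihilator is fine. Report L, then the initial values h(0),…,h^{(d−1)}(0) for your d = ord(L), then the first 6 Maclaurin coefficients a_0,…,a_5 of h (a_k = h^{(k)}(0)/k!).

L = (8 + 24·x + 120·x^2 + 72·x^3) + (-1 - 11·x - 15·x^2 + 31·x^3 + 36·x^4)·Dx  (order 1).
h: a_k = 3, 24, 0, 192, -240, 1440, …
ICs: h(0) = 3.

f: a_k = 3, 3, 15, 27, 87, 195, …
h₀=f(r): pull back L_f along r ⇒ L₀.
h₀' ⇒ L via d/dx closure of L₀.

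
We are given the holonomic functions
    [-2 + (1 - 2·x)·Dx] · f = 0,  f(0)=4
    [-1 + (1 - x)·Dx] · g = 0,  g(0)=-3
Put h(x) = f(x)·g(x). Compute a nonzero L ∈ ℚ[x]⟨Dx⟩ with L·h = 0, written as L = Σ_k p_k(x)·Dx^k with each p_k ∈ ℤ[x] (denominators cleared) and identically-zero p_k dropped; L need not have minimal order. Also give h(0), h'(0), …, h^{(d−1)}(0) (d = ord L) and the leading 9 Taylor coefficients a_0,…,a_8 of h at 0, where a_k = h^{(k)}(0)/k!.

f: a_k = 4, 8, 16, 32, 64, 128, 256, 512, 1024, …
g: a_k = -3, -3, -3, -3, -3, -3, -3, -3, -3, …
L₀ := L_f ⊗_s L_g (sym. prod.), ord ≤ 1.
L = (-3 + 4·x) + (1 - 3·x + 2·x^2)·Dx  (order 1).
h: a_k = -12, -36, -84, -180, -372, -756, -1524, -3060, -6132, …
ICs: h(0) = -12.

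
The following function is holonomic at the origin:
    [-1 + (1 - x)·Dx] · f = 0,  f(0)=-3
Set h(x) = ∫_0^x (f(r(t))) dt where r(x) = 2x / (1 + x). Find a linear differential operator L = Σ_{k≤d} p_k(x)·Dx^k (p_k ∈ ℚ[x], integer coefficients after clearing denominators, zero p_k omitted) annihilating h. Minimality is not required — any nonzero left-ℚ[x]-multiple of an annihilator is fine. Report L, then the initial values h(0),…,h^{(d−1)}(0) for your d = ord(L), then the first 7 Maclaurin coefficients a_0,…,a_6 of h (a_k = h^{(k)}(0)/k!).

L = 2·Dx + (-1 + x^2)·Dx^2  (order 2).
h: a_k = 0, -3, -3, -2, -3/2, -6/5, -1, …
ICs: h(0) = 0, h′(0) = -3.

f: a_k = -3, -3, -3, -3, -3, -3, -3, …
Substitute x→r, Dx→(1/r')Dx; clear ⇒ L₀.
h=∫h₀ ⇒ L = L₀·Dx.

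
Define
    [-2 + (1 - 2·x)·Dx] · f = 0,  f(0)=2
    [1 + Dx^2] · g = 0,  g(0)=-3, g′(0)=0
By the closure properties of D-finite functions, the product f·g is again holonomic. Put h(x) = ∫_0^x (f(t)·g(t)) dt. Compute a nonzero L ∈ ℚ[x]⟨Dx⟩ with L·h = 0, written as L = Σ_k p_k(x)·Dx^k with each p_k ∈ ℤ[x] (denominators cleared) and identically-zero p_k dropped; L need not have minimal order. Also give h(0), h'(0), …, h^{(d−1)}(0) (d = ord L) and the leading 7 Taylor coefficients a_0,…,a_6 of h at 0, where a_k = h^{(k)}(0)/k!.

f: a_k = 2, 4, 8, 16, 32, 64, 128, …
g: a_k = -3, 0, 3/2, 0, -1/8, 0, 1/240, …
f·g: L₀ = L_f ⊗_s L_g, ord ≤ 1·2.
h=∫h₀ ⇒ L = L₀·Dx.
L = (-1 + 2·x)·Dx + 4·Dx^2 + (-1 + 2·x)·Dx^3  (order 3).
h: a_k = 0, -6, -6, -7, -21/2, -337/20, -337/12, …
ICs: h(0) = 0, h′(0) = -6, h′′(0) = -12.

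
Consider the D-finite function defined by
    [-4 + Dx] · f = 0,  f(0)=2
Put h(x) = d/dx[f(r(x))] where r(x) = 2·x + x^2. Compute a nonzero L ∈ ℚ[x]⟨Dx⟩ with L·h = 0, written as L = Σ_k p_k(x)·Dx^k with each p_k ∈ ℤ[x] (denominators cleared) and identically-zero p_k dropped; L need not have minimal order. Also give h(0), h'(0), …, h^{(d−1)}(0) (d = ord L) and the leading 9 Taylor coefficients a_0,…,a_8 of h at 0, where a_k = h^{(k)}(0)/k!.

f: a_k = 2, 8, 16, 64/3, 64/3, 256/15, 512/45, 2048/315, 1024/315, …
L₀ from L_f via x↦r, Dx↦r'^{-1}Dx.
h=h₀': d/dx-closure on L₀ ⇒ L.
L = (9 + 16·x + 8·x^2) + (-1 - x)·Dx  (order 1).
h: a_k = 16, 144, 704, 7360/3, 6784, 236416/15, 1434112/45, 6030848/105, 5913088/63, …
ICs: h(0) = 16.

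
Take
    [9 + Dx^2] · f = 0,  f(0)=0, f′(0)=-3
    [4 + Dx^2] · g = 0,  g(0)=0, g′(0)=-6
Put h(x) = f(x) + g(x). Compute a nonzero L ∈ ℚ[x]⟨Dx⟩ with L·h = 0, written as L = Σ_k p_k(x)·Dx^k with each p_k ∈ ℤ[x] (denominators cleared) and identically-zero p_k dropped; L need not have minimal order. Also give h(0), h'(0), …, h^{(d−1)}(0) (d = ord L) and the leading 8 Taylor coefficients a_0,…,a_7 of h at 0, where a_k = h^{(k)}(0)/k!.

f: a_k = 0, -3, 0, 9/2, 0, -81/40, 0, 243/560, …
g: a_k = 0, -6, 0, 4, 0, -4/5, 0, 8/105, …
h₀=f+g: left-lcm gives L₀, ord ≤ 4.
L = 36 + 13·Dx^2 + Dx^4  (order 4).
h: a_k = 0, -9, 0, 17/2, 0, -113/40, 0, 857/1680, …
ICs: h(0) = 0, h′(0) = -9, h′′(0) = 0, h′′′(0) = 51.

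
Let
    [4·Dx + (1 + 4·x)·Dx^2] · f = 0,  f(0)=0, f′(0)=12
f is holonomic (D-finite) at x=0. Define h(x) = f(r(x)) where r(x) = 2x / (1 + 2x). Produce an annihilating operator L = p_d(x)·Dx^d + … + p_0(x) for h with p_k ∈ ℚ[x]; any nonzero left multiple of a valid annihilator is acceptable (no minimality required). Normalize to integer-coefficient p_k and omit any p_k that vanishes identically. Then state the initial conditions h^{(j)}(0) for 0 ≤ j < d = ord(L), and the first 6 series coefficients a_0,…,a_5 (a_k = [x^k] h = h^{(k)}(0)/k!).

L = (12 + 40·x)·Dx + (1 + 12·x + 20·x^2)·Dx^2  (order 2).
h: a_k = 0, 24, -144, 992, -7488, 299904/5, …
ICs: h(0) = 0, h′(0) = 24.

f: a_k = 0, 12, -24, 64, -192, 3072/5, …
Change of var in L_f (x↦r) gives L₀.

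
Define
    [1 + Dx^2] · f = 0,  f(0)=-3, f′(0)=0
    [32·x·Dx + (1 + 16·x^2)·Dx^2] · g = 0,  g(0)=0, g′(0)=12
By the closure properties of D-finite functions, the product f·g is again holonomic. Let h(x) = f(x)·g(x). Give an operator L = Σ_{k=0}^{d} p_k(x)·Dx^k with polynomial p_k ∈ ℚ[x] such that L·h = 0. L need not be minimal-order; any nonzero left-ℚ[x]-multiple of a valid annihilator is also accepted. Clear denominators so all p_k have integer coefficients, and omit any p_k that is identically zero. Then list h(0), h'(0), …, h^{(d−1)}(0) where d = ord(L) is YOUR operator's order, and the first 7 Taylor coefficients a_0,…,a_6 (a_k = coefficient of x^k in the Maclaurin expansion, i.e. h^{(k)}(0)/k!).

f: a_k = -3, 0, 3/2, 0, -1/8, 0, 1/240, …
g: a_k = 0, 12, 0, -64, 0, 3072/5, 0, …
h₀=f·g: eliminate ⇒ L₀, order ≤ 2·2.
L = (1105 + 51776·x^2 + 22016·x^4 + 16384·x^6 + 65536·x^8) + (2112·x + 35840·x^3 + 49152·x^5 + 262144·x^7)·Dx + (1122 + 52352·x^2 + 27648·x^4 + 32768·x^6 + 131072·x^8)·Dx^2 + (2112·x + 35840·x^3 + 49152·x^5 + 262144·x^7)·Dx^3 + (17 + 576·x^2 + 5632·x^4 + 16384·x^6 + 65536·x^8)·Dx^4  (order 4).
h: a_k = 0, -36, 0, 210, 0, -19407/10, 0, …
ICs: h(0) = 0, h′(0) = -36, h′′(0) = 0, h′′′(0) = 1260.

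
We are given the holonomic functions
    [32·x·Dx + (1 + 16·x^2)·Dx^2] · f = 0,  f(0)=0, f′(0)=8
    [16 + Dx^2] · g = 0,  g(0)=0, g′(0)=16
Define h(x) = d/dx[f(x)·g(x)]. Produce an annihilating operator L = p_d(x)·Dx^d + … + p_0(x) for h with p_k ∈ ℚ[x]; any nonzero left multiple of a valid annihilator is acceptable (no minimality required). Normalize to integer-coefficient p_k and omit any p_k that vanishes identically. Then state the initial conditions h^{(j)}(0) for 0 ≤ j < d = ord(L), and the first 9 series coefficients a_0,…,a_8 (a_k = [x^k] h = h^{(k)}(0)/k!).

L = (14080 + 602112·x^2 + 15106048·x^4 + 50331648·x^6 + 100663296·x^8 + 268435456·x^10 + 2147483648·x^12) + (8704·x + 581632·x^3 + 9175040·x^5 + 41943040·x^7 + 167772160·x^9 + 536870912·x^11)·Dx + (960 + 43520·x^2 + 1093632·x^4 + 4849664·x^6 + 16777216·x^8 + 67108864·x^10 + 268435456·x^12)·Dx^2 + (544·x + 36352·x^3 + 573440·x^5 + 2621440·x^7 + 10485760·x^9 + 33554432·x^11)·Dx^3 + (5 + 368·x^2 + 9344·x^4 + 106496·x^6 + 655360·x^8 + 3145728·x^10 + 8388608·x^12)·Dx^4  (order 4).
h: a_k = 0, 256, 0, -4096, 0, 155648/3, 0, -11272192/15, 0, …
ICs: h(0) = 0, h′(0) = 256, h′′(0) = 0, h′′′(0) = -24576.

f: a_k = 0, 8, 0, -128/3, 0, 2048/5, 0, -32768/7, 0, …
g: a_k = 0, 16, 0, -128/3, 0, 512/15, 0, -4096/315, 0, …
Product ⇒ symmetric product L₀, ord ≤ 4.
Derive L from L₀ (diff closure).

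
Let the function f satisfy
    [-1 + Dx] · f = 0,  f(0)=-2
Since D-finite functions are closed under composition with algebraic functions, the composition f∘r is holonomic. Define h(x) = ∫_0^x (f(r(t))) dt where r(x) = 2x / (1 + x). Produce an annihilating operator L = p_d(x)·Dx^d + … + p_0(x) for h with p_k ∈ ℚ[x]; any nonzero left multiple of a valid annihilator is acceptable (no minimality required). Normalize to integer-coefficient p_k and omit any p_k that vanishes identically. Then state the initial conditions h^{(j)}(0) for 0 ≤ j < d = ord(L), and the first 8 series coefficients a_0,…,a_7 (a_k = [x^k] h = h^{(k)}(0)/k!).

f: a_k = -2, -2, -1, -1/3, -1/12, -1/60, -1/360, -1/2520, …
h₀=f(r): pull back L_f along r ⇒ L₀.
h=∫₀ˣh₀: take L = L₀·Dx.
L = -2·Dx + (1 + 2·x + x^2)·Dx^2  (order 2).
h: a_k = 0, -2, -2, 0, 1/3, -4/15, 2/15, -8/315, …
ICs: h(0) = 0, h′(0) = -2.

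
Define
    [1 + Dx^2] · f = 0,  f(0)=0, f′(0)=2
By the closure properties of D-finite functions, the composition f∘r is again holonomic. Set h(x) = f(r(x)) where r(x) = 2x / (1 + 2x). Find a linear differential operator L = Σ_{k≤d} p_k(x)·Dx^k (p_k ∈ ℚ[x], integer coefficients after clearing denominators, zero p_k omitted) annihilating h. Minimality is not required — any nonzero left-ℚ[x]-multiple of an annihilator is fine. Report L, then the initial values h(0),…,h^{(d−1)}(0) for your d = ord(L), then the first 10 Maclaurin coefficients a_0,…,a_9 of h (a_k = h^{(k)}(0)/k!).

L = 4 + (4 + 24·x + 48·x^2 + 32·x^3)·Dx + (1 + 8·x + 24·x^2 + 32·x^3 + 16·x^4)·Dx^2  (order 2).
h: a_k = 0, 4, -8, 40/3, -16, 8/15, 80, -110896/315, 50912/45, -1793432/567, …
ICs: h(0) = 0, h′(0) = 4.

f: a_k = 0, 2, 0, -1/3, 0, 1/60, 0, -1/2520, 0, 1/181440, …
Change of var in L_f (x↦r) gives L₀.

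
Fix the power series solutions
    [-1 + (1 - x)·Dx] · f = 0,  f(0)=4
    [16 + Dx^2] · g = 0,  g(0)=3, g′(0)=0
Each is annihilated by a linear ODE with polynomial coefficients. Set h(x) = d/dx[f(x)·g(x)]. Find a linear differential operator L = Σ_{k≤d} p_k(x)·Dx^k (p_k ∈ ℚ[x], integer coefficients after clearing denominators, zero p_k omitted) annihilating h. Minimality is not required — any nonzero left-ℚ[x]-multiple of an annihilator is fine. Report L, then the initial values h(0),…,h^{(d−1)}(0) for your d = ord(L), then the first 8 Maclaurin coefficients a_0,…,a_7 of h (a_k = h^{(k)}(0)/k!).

L = (14 - 32·x + 16·x^2) + (-2 + 2·x)·Dx + (1 - 2·x + x^2)·Dx^2  (order 2).
h: a_k = 12, -168, -252, 176, 220, -728/5, -2548/15, -800/21, …
ICs: h(0) = 12, h′(0) = -168.

f: a_k = 4, 4, 4, 4, 4, 4, 4, 4, …
g: a_k = 3, 0, -24, 0, 32, 0, -256/15, 0, …
L₀ := L_f ⊗_s L_g (sym. prod.), ord ≤ 2.
Derive L from L₀ (diff closure).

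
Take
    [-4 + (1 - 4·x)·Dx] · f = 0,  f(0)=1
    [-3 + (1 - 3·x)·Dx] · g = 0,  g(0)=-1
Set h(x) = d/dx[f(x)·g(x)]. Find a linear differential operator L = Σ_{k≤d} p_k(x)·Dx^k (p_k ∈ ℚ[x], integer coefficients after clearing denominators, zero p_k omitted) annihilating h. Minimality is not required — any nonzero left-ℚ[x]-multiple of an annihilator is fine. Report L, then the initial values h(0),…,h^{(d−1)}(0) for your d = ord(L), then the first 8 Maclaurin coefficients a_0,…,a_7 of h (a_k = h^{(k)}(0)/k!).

L = (74 - 504·x + 864·x^2) + (-7 + 73·x - 252·x^2 + 288·x^3)·Dx  (order 1).
h: a_k = -7, -74, -525, -3124, -16835, -85182, -412825, -1939688, …
ICs: h(0) = -7.

f: a_k = 1, 4, 16, 64, 256, 1024, 4096, 16384, …
g: a_k = -1, -3, -9, -27, -81, -243, -729, -2187, …
f·g: L₀ = L_f ⊗_s L_g, ord ≤ 1·1.
Differentiate: ansatz ord ≤ ord L₀ ⇒ L.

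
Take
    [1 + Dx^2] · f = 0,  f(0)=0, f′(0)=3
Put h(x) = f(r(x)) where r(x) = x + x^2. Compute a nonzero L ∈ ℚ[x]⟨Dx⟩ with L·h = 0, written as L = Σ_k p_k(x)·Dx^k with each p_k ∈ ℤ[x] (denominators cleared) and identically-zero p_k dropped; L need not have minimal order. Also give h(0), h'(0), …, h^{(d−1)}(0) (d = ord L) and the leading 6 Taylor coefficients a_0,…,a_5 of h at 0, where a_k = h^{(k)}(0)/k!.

L = (1 + 6·x + 12·x^2 + 8·x^3) - 2·Dx + (1 + 2·x)·Dx^2  (order 2).
h: a_k = 0, 3, 3, -1/2, -3/2, -59/40, …
ICs: h(0) = 0, h′(0) = 3.

f: a_k = 0, 3, 0, -1/2, 0, 1/40, …
h₀=f(r): pull back L_f along r ⇒ L₀.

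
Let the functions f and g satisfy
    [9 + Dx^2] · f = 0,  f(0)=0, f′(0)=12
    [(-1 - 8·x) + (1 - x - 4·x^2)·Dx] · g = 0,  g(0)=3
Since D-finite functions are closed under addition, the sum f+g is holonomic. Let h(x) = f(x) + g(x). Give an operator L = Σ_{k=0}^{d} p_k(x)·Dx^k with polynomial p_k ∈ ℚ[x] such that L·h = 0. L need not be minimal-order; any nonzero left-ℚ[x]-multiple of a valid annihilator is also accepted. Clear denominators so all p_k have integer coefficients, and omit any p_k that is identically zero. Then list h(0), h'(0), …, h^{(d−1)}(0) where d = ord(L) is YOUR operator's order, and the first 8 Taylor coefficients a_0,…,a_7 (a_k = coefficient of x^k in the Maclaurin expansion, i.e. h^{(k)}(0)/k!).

L = (-567 - 4806·x - 3321·x^2 - 9936·x^3 - 6480·x^4 - 10368·x^5) + (171 - 117·x - 441·x^2 + 135·x^3 - 540·x^4 - 3888·x^5 - 5184·x^6)·Dx + (-63 - 534·x - 369·x^2 - 1104·x^3 - 720·x^4 - 1152·x^5)·Dx^2 + (19 - 13·x - 49·x^2 + 15·x^3 - 60·x^4 - 432·x^5 - 576·x^6)·Dx^3  (order 3).
h: a_k = 3, 15, 15, 9, 87, 2031/10, 543, 184977/140, …
ICs: h(0) = 3, h′(0) = 15, h′′(0) = 30.

f: a_k = 0, 12, 0, -18, 0, 81/10, 0, -243/140, …
g: a_k = 3, 3, 15, 27, 87, 195, 543, 1323, …
L₀ := lclm(L_f,L_g); ord L₀ ≤ 2+1.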